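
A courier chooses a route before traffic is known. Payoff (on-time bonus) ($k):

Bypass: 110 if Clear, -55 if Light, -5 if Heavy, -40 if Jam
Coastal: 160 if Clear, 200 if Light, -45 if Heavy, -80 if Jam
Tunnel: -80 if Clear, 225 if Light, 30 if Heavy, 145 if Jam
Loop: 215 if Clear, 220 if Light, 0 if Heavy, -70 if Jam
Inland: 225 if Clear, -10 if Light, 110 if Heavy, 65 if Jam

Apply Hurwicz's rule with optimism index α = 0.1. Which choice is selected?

Bypass: 0.1·110 + 0.9·(-55) = -38.5
Coastal: 0.1·200 + 0.9·(-80) = -52
Tunnel: 0.1·225 + 0.9·(-80) = -49.5
Loop: 0.1·220 + 0.9·(-70) = -41
Inland: 0.1·225 + 0.9·(-10) = 13.5
Highest Hurwicz score = 13.5 → Inland.

Inland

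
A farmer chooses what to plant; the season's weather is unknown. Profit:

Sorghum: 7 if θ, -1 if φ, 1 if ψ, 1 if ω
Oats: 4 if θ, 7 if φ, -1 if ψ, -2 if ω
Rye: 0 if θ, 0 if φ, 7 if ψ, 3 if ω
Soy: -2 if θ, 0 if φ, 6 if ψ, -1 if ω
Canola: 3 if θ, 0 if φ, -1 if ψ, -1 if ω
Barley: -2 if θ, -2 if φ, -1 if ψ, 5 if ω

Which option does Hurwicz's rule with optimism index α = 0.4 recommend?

Sorghum: 0.4·7 + 0.6·(-1) = 2.2
Oats: 0.4·7 + 0.6·(-2) = 1.6
Rye: 0.4·7 + 0.6·0 = 2.8
Soy: 0.4·6 + 0.6·(-2) = 1.2
Canola: 0.4·3 + 0.6·(-1) = 0.6
Barley: 0.4·5 + 0.6·(-2) = 0.8
Highest Hurwicz score = 2.8 → Rye.

Rye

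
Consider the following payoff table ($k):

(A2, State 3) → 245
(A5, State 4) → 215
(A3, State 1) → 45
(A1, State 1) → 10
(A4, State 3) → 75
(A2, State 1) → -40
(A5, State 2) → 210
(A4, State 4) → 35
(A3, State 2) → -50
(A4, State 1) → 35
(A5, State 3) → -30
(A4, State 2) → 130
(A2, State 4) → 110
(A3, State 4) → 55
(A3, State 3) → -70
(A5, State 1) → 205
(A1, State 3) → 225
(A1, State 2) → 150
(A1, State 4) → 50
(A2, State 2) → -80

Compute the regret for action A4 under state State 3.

Best payoff under State 3 is 245.
Regret = 245 − 75 = 170.

170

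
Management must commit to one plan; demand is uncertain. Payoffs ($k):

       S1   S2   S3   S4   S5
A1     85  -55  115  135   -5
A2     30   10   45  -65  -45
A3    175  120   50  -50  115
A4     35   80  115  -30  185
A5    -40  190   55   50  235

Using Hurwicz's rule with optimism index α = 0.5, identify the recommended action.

A1: 0.5·135 + 0.5·(-55) = 40
A2: 0.5·45 + 0.5·(-65) = -10
A3: 0.5·175 + 0.5·(-50) = 62.5
A4: 0.5·185 + 0.5·(-30) = 77.5
A5: 0.5·235 + 0.5·(-40) = 97.5
Highest Hurwicz score = 97.5 → A5.

A5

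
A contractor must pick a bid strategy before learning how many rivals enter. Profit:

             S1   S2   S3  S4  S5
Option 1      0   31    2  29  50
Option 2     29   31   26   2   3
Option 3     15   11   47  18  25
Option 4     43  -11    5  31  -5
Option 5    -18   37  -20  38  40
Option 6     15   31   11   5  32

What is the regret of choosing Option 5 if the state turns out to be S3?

67

Best payoff under S3 is 47.
Regret = 47 − (-20) = 67.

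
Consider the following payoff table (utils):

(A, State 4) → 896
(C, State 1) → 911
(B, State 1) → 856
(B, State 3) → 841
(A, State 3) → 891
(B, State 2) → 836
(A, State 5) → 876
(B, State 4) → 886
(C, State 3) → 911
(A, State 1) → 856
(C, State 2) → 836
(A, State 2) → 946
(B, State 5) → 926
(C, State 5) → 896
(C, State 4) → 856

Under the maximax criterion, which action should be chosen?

Row maxima: A=946, B=926, C=911
Best best-case = 946 → A.

A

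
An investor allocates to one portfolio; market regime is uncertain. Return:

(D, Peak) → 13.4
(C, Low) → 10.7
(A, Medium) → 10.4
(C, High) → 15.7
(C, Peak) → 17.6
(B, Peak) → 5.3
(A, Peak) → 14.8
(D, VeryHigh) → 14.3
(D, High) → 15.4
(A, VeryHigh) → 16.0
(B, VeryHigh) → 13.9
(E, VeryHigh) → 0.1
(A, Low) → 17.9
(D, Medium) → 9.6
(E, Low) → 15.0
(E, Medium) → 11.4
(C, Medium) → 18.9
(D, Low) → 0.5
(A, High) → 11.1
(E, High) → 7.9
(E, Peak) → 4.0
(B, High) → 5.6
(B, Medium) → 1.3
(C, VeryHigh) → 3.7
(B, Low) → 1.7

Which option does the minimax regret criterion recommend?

Column bests: Low=17.9, Medium=18.9, High=15.7, VeryHigh=16.0, Peak=17.6.
A regrets: 0.0, 8.5, 4.6, 0.0, 2.8 → max 8.5
B regrets: 16.2, 17.6, 10.1, 2.1, 12.3 → max 17.6
C regrets: 7.2, 0.0, 0.0, 12.3, 0.0 → max 12.3
D regrets: 17.4, 9.3, 0.3, 1.7, 4.2 → max 17.4
E regrets: 2.9, 7.5, 7.8, 15.9, 13.6 → max 15.9
Smallest max regret = 8.5 → A.

A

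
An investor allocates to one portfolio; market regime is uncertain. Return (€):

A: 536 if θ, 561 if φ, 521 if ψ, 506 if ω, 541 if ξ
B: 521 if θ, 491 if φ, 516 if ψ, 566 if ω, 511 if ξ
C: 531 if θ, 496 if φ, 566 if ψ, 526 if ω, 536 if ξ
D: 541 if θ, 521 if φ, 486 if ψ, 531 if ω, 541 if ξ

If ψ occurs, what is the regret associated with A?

Best payoff under ψ is 566.
Regret = 566 − 521 = 45.

45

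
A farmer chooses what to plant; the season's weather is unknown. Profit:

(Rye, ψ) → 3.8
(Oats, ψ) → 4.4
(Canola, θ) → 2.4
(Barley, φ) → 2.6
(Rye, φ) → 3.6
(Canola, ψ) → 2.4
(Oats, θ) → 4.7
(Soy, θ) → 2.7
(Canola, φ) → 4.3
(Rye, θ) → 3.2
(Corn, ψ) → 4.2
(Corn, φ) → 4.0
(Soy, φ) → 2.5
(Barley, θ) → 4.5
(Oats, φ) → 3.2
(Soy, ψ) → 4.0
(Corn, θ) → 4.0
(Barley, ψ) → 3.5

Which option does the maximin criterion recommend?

Row minima: Corn=4.0, Oats=3.2, Canola=2.4, Soy=2.5, Rye=3.2, Barley=2.6
Best worst-case = 4.0 → Corn.

Corn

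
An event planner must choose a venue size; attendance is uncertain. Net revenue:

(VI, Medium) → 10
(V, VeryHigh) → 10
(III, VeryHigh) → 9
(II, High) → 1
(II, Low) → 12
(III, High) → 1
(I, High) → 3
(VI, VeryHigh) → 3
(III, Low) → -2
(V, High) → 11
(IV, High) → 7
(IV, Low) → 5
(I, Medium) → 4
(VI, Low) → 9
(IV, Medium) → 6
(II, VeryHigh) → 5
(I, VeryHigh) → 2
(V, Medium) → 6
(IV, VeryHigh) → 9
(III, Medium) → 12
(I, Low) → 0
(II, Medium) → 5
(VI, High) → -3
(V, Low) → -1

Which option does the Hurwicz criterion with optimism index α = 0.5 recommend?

IV

I: 0.5·4 + 0.5·0 = 2
II: 0.5·12 + 0.5·1 = 6.5
III: 0.5·12 + 0.5·(-2) = 5
IV: 0.5·9 + 0.5·5 = 7
V: 0.5·11 + 0.5·(-1) = 5
VI: 0.5·10 + 0.5·(-3) = 3.5
Highest Hurwicz score = 7 → IV.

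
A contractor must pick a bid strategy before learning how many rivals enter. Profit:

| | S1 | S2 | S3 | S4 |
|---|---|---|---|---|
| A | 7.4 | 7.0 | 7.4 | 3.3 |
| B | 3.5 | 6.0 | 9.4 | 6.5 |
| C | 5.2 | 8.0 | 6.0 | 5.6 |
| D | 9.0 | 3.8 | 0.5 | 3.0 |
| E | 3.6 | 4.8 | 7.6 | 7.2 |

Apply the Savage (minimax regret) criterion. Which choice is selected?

Column bests: S1=9.0, S2=8.0, S3=9.4, S4=7.2.
A regrets: 1.6, 1.0, 2.0, 3.9 → max 3.9
B regrets: 5.5, 2.0, 0.0, 0.7 → max 5.5
C regrets: 3.8, 0.0, 3.4, 1.6 → max 3.8
D regrets: 0.0, 4.2, 8.9, 4.2 → max 8.9
E regrets: 5.4, 3.2, 1.8, 0.0 → max 5.4
Smallest max regret = 3.8 → C.

C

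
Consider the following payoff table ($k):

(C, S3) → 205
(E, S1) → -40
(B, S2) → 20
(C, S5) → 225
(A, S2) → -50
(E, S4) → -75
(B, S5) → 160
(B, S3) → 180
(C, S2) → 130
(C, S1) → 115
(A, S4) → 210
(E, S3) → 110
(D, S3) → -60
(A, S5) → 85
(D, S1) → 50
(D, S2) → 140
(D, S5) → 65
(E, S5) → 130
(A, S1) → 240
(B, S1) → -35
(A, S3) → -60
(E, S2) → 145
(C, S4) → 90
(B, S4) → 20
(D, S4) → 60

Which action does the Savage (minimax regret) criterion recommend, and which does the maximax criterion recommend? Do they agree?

minimax regret → C; maximax → A (disagree)

Column bests: S1=240, S2=145, S3=205, S4=210, S5=225.
A regrets: 0, 195, 265, 0, 140 → max 265
B regrets: 275, 125, 25, 190, 65 → max 275
C regrets: 125, 15, 0, 120, 0 → max 125
D regrets: 190, 5, 265, 150, 160 → max 265
E regrets: 280, 0, 95, 285, 95 → max 285
Smallest max regret = 125 → C.
Row maxima: A=240, B=180, C=225, D=140, E=145
Best best-case = 240 → A.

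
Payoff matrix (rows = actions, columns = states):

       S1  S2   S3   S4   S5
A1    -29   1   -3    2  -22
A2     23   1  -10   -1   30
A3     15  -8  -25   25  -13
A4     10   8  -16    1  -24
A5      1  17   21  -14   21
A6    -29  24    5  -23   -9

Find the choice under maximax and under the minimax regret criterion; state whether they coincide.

maximax → A2; minimax regret → A2 (agree)

Row maxima: A1=2, A2=30, A3=25, A4=10, A5=21, A6=24
Best best-case = 30 → A2.
Column bests: S1=23, S2=24, S3=21, S4=25, S5=30.
A1 regrets: 52, 23, 24, 23, 52 → max 52
A2 regrets: 0, 23, 31, 26, 0 → max 31
A3 regrets: 8, 32, 46, 0, 43 → max 46
A4 regrets: 13, 16, 37, 24, 54 → max 54
A5 regrets: 22, 7, 0, 39, 9 → max 39
A6 regrets: 52, 0, 16, 48, 39 → max 52
Smallest max regret = 31 → A2.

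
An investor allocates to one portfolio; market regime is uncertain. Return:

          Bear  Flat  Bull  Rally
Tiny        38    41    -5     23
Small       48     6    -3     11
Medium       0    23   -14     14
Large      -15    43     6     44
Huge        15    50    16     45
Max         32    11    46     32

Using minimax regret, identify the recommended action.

Column bests: Bear=48, Flat=50, Bull=46, Rally=45.
Tiny regrets: 10, 9, 51, 22 → max 51
Small regrets: 0, 44, 49, 34 → max 49
Medium regrets: 48, 27, 60, 31 → max 60
Large regrets: 63, 7, 40, 1 → max 63
Huge regrets: 33, 0, 30, 0 → max 33
Max regrets: 16, 39, 0, 13 → max 39
Smallest max regret = 33 → Huge.

Huge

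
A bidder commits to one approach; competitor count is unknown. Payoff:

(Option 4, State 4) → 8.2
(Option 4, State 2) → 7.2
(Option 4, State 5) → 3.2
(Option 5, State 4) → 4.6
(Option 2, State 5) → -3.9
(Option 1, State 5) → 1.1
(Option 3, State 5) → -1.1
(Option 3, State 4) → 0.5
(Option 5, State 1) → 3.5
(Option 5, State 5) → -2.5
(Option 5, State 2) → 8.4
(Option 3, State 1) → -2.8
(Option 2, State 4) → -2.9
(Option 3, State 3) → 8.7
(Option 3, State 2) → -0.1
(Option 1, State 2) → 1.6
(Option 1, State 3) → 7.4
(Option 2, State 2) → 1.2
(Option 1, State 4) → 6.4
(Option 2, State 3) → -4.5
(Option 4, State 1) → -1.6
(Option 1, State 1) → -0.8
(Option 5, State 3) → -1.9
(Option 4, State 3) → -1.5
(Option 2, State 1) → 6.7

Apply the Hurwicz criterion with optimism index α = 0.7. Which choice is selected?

Option 4

Option 1: 0.7·7.4 + 0.3·(-0.8) = 4.94
Option 2: 0.7·6.7 + 0.3·(-4.5) = 3.34
Option 3: 0.7·8.7 + 0.3·(-2.8) = 5.25
Option 4: 0.7·8.2 + 0.3·(-1.6) = 5.26
Option 5: 0.7·8.4 + 0.3·(-2.5) = 5.13
Highest Hurwicz score = 5.26 → Option 4.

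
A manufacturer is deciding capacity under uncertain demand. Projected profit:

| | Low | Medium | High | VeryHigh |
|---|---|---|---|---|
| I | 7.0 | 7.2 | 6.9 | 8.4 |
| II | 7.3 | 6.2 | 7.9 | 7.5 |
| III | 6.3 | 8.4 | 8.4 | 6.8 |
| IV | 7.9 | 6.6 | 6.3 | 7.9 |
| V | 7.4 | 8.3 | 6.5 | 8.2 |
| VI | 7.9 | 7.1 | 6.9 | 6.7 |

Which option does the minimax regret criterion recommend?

I

Column bests: Low=7.9, Medium=8.4, High=8.4, VeryHigh=8.4.
I regrets: 0.9, 1.2, 1.5, 0.0 → max 1.5
II regrets: 0.6, 2.2, 0.5, 0.9 → max 2.2
III regrets: 1.6, 0.0, 0.0, 1.6 → max 1.6
IV regrets: 0.0, 1.8, 2.1, 0.5 → max 2.1
V regrets: 0.5, 0.1, 1.9, 0.2 → max 1.9
VI regrets: 0.0, 1.3, 1.5, 1.7 → max 1.7
Smallest max regret = 1.5 → I.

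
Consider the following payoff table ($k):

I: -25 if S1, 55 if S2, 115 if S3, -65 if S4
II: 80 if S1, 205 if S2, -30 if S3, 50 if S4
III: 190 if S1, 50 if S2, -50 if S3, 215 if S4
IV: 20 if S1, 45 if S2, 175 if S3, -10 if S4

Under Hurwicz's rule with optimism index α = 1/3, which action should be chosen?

I: 1/3·115 + 2/3·(-65) = -5
II: 1/3·205 + 2/3·(-30) = 145/3
III: 1/3·215 + 2/3·(-50) = 115/3
IV: 1/3·175 + 2/3·(-10) = 155/3
Highest Hurwicz score = 155/3 → IV.

IV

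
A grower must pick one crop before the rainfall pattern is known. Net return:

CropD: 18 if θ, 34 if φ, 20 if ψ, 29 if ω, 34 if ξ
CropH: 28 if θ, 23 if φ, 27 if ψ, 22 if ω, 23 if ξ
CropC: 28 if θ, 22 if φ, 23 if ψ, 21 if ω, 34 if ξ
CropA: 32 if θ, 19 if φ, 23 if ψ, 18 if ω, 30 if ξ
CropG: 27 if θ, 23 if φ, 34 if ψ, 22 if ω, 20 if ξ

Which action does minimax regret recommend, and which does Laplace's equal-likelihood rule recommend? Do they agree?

Column bests: θ=32, φ=34, ψ=34, ω=29, ξ=34.
CropD regrets: 14, 0, 14, 0, 0 → max 14
CropH regrets: 4, 11, 7, 7, 11 → max 11
CropC regrets: 4, 12, 11, 8, 0 → max 12
CropA regrets: 0, 15, 11, 11, 4 → max 15
CropG regrets: 5, 11, 0, 7, 14 → max 14
Smallest max regret = 11 → CropH.
Row averages: CropD=27, CropH=24.6, CropC=25.6, CropA=24.4, CropG=25.2
Highest average = 27 → CropD.

minimax regret → CropH; laplace → CropD (disagree)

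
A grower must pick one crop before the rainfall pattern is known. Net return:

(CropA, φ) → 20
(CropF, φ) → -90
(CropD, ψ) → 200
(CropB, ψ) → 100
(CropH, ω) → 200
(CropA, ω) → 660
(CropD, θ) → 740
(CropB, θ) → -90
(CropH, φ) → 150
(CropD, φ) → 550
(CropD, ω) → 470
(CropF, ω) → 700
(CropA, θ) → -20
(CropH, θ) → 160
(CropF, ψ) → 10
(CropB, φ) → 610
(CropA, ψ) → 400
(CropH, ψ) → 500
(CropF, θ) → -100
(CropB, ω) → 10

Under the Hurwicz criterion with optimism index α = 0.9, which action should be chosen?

CropD

CropA: 0.9·660 + 0.1·(-20) = 592
CropD: 0.9·740 + 0.1·200 = 686
CropH: 0.9·500 + 0.1·150 = 465
CropF: 0.9·700 + 0.1·(-100) = 620
CropB: 0.9·610 + 0.1·(-90) = 540
Highest Hurwicz score = 686 → CropD.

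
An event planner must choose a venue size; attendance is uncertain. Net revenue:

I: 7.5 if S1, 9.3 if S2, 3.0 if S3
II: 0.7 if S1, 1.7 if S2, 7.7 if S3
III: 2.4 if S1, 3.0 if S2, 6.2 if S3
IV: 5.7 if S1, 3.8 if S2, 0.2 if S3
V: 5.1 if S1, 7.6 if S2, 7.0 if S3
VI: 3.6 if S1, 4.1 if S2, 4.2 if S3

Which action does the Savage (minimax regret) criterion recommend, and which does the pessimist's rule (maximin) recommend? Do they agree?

minimax regret → V; maximin → V (agree)

Column bests: S1=7.5, S2=9.3, S3=7.7.
I regrets: 0.0, 0.0, 4.7 → max 4.7
II regrets: 6.8, 7.6, 0.0 → max 7.6
III regrets: 5.1, 6.3, 1.5 → max 6.3
IV regrets: 1.8, 5.5, 7.5 → max 7.5
V regrets: 2.4, 1.7, 0.7 → max 2.4
VI regrets: 3.9, 5.2, 3.5 → max 5.2
Smallest max regret = 2.4 → V.
Row minima: I=3.0, II=0.7, III=2.4, IV=0.2, V=5.1, VI=3.6
Best worst-case = 5.1 → V.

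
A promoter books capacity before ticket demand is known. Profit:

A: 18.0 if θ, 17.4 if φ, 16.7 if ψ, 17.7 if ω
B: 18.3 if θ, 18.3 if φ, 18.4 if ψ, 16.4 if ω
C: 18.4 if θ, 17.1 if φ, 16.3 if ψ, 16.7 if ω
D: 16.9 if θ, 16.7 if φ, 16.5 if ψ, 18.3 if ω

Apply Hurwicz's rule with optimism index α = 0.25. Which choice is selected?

A: 0.25·18.0 + 0.75·16.7 = 17.025
B: 0.25·18.4 + 0.75·16.4 = 16.9
C: 0.25·18.4 + 0.75·16.3 = 16.825
D: 0.25·18.3 + 0.75·16.5 = 16.95
Highest Hurwicz score = 17.025 → A.

A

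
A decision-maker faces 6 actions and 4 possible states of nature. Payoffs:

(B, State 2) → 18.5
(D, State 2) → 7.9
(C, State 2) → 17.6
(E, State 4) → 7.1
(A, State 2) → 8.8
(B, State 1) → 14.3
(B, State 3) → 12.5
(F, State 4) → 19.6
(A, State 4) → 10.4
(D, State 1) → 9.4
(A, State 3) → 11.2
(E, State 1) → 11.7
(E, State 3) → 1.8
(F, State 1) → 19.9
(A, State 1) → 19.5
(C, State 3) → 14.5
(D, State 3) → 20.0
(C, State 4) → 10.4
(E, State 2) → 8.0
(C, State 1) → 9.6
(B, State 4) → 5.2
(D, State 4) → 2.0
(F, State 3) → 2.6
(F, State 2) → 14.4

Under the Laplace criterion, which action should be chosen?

Row averages: A=12.475, B=12.625, C=13.025, D=9.825, E=7.15, F=14.125
Highest average = 14.125 → F.

F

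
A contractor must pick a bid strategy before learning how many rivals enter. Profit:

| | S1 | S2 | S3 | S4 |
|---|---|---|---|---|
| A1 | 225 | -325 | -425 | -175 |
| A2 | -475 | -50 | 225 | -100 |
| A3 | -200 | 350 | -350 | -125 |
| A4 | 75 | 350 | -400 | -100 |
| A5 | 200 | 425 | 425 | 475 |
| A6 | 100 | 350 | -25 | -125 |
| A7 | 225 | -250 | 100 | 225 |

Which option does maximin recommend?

A5

Row minima: A1=-425, A2=-475, A3=-350, A4=-400, A5=200, A6=-125, A7=-250
Best worst-case = 200 → A5.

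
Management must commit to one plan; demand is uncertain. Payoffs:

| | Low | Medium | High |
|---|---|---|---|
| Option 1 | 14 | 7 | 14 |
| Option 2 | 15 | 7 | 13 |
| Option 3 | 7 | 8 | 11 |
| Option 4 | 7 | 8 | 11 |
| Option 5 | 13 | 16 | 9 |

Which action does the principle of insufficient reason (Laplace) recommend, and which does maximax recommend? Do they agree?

Row averages: Option 1=35/3, Option 2=35/3, Option 3=26/3, Option 4=26/3, Option 5=38/3
Highest average = 38/3 → Option 5.
Row maxima: Option 1=14, Option 2=15, Option 3=11, Option 4=11, Option 5=16
Best best-case = 16 → Option 5.

laplace → Option 5; maximax → Option 5 (agree)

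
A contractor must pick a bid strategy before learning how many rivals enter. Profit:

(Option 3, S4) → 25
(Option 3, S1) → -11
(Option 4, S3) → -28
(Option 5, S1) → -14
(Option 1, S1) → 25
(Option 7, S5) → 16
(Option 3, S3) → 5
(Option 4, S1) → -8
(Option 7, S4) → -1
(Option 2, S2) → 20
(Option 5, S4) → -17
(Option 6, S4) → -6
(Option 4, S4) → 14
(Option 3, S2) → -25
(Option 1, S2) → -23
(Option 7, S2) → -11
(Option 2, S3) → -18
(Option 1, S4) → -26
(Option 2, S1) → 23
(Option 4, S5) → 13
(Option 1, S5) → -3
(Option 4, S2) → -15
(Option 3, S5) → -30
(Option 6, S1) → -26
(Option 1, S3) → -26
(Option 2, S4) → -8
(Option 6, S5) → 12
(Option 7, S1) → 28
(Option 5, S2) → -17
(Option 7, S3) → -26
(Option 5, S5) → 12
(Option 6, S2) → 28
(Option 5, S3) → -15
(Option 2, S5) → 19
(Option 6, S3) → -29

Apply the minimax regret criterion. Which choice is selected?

Column bests: S1=28, S2=28, S3=5, S4=25, S5=19.
Option 1 regrets: 3, 51, 31, 51, 22 → max 51
Option 2 regrets: 5, 8, 23, 33, 0 → max 33
Option 3 regrets: 39, 53, 0, 0, 49 → max 53
Option 4 regrets: 36, 43, 33, 11, 6 → max 43
Option 5 regrets: 42, 45, 20, 42, 7 → max 45
Option 6 regrets: 54, 0, 34, 31, 7 → max 54
Option 7 regrets: 0, 39, 31, 26, 3 → max 39
Smallest max regret = 33 → Option 2.

Option 2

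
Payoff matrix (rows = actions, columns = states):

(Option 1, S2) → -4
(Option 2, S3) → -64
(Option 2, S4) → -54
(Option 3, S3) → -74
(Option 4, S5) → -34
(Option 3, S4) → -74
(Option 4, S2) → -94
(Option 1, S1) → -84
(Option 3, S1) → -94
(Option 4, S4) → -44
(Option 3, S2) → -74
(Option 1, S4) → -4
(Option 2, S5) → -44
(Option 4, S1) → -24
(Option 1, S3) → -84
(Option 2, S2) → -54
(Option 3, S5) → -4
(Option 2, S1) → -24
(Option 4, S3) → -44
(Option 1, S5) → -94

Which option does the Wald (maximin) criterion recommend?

Option 2

Row minima: Option 1=-94, Option 2=-64, Option 3=-94, Option 4=-94
Best worst-case = -64 → Option 2.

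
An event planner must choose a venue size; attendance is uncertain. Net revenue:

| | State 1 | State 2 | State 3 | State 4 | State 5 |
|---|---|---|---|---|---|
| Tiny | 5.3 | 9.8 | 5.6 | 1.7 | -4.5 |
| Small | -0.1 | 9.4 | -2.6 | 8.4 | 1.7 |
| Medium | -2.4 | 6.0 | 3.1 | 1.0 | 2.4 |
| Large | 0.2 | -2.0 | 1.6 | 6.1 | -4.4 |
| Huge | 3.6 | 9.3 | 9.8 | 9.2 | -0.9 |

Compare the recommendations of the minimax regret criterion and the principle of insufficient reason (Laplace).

minimax regret → Huge; laplace → Huge (agree)

Column bests: State 1=5.3, State 2=9.8, State 3=9.8, State 4=9.2, State 5=2.4.
Tiny regrets: 0.0, 0.0, 4.2, 7.5, 6.9 → max 7.5
Small regrets: 5.4, 0.4, 12.4, 0.8, 0.7 → max 12.4
Medium regrets: 7.7, 3.8, 6.7, 8.2, 0.0 → max 8.2
Large regrets: 5.1, 11.8, 8.2, 3.1, 6.8 → max 11.8
Huge regrets: 1.7, 0.5, 0.0, 0.0, 3.3 → max 3.3
Smallest max regret = 3.3 → Huge.
Row averages: Tiny=3.58, Small=3.36, Medium=2.02, Large=0.3, Huge=6.2
Highest average = 6.2 → Huge.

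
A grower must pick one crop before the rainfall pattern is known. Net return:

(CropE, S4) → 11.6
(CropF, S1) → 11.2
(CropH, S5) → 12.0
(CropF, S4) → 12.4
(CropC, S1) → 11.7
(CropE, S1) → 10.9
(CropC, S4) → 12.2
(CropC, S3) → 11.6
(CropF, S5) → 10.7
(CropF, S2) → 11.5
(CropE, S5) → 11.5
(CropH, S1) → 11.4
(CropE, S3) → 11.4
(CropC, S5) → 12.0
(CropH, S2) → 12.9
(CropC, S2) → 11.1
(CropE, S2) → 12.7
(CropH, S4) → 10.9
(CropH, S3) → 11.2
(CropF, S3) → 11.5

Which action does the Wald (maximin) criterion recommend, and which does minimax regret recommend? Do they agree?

Row minima: CropF=10.7, CropE=10.9, CropH=10.9, CropC=11.1
Best worst-case = 11.1 → CropC.
Column bests: S1=11.7, S2=12.9, S3=11.6, S4=12.4, S5=12.0.
CropF regrets: 0.5, 1.4, 0.1, 0.0, 1.3 → max 1.4
CropE regrets: 0.8, 0.2, 0.2, 0.8, 0.5 → max 0.8
CropH regrets: 0.3, 0.0, 0.4, 1.5, 0.0 → max 1.5
CropC regrets: 0.0, 1.8, 0.0, 0.2, 0.0 → max 1.8
Smallest max regret = 0.8 → CropE.

maximin → CropC; minimax regret → CropE (disagree)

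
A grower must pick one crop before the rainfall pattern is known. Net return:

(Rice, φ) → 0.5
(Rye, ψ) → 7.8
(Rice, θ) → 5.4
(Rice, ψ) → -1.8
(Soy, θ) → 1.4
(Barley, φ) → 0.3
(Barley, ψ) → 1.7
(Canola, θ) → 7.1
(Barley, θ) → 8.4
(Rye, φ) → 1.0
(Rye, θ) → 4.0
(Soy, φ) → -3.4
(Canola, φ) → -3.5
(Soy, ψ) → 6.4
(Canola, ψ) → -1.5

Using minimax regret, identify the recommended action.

Column bests: θ=8.4, φ=1.0, ψ=7.8.
Rice regrets: 3.0, 0.5, 9.6 → max 9.6
Canola regrets: 1.3, 4.5, 9.3 → max 9.3
Barley regrets: 0.0, 0.7, 6.1 → max 6.1
Rye regrets: 4.4, 0.0, 0.0 → max 4.4
Soy regrets: 7.0, 4.4, 1.4 → max 7.0
Smallest max regret = 4.4 → Rye.

Rye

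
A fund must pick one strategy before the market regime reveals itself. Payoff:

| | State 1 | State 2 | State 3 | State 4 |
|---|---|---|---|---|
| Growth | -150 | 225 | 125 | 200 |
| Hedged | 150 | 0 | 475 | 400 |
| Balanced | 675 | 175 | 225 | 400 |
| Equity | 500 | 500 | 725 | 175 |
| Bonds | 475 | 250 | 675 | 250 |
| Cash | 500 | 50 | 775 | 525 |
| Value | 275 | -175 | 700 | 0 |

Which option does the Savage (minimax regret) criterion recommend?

Column bests: State 1=675, State 2=500, State 3=775, State 4=525.
Growth regrets: 825, 275, 650, 325 → max 825
Hedged regrets: 525, 500, 300, 125 → max 525
Balanced regrets: 0, 325, 550, 125 → max 550
Equity regrets: 175, 0, 50, 350 → max 350
Bonds regrets: 200, 250, 100, 275 → max 275
Cash regrets: 175, 450, 0, 0 → max 450
Value regrets: 400, 675, 75, 525 → max 675
Smallest max regret = 275 → Bonds.

Bonds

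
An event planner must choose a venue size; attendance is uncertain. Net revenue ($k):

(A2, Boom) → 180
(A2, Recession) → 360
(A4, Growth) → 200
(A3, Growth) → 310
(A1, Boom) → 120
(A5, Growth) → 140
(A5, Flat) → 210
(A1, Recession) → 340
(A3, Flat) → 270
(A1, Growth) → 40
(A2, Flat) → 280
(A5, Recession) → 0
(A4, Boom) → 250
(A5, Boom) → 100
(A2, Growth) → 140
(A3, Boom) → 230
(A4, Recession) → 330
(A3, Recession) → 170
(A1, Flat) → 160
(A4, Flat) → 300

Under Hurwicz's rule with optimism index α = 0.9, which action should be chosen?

A2

A1: 0.9·340 + 0.1·40 = 310
A2: 0.9·360 + 0.1·140 = 338
A3: 0.9·310 + 0.1·170 = 296
A4: 0.9·330 + 0.1·200 = 317
A5: 0.9·210 + 0.1·0 = 189
Highest Hurwicz score = 338 → A2.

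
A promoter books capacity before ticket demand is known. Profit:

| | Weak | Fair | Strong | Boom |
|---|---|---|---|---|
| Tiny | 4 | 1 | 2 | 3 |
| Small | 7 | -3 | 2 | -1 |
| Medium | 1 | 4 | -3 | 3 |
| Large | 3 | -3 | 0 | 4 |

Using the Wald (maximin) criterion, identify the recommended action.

Row minima: Tiny=1, Small=-3, Medium=-3, Large=-3
Best worst-case = 1 → Tiny.

Tiny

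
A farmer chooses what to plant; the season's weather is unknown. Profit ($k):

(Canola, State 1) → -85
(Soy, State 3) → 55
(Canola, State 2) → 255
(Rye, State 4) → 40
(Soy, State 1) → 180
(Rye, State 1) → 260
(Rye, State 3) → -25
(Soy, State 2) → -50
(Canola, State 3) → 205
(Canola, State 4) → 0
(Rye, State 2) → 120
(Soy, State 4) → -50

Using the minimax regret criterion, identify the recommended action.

Column bests: State 1=260, State 2=255, State 3=205, State 4=40.
Soy regrets: 80, 305, 150, 90 → max 305
Rye regrets: 0, 135, 230, 0 → max 230
Canola regrets: 345, 0, 0, 40 → max 345
Smallest max regret = 230 → Rye.

Rye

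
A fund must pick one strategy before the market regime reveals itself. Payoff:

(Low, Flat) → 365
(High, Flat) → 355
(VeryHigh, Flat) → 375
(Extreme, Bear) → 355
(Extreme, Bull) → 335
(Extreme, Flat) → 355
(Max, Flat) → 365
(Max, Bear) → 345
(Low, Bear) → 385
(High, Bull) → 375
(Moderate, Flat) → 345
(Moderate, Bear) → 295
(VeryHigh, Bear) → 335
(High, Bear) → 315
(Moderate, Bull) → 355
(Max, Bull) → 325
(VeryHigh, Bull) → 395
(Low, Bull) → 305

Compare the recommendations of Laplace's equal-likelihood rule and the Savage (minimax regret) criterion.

Row averages: Low=1055/3, Moderate=995/3, High=1045/3, VeryHigh=1105/3, Extreme=1045/3, Max=345
Highest average = 1105/3 → VeryHigh.
Column bests: Bear=385, Flat=375, Bull=395.
Low regrets: 0, 10, 90 → max 90
Moderate regrets: 90, 30, 40 → max 90
High regrets: 70, 20, 20 → max 70
VeryHigh regrets: 50, 0, 0 → max 50
Extreme regrets: 30, 20, 60 → max 60
Max regrets: 40, 10, 70 → max 70
Smallest max regret = 50 → VeryHigh.

laplace → VeryHigh; minimax regret → VeryHigh (agree)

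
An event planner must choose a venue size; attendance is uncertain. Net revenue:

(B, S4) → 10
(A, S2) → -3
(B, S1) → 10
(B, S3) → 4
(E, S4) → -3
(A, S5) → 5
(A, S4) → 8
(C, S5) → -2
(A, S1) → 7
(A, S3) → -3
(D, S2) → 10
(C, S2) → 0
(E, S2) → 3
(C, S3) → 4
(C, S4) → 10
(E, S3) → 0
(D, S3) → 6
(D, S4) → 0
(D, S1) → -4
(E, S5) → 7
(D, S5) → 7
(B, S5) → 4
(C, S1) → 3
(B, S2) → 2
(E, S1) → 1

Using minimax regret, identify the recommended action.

Column bests: S1=10, S2=10, S3=6, S4=10, S5=7.
A regrets: 3, 13, 9, 2, 2 → max 13
B regrets: 0, 8, 2, 0, 3 → max 8
C regrets: 7, 10, 2, 0, 9 → max 10
D regrets: 14, 0, 0, 10, 0 → max 14
E regrets: 9, 7, 6, 13, 0 → max 13
Smallest max regret = 8 → B.

B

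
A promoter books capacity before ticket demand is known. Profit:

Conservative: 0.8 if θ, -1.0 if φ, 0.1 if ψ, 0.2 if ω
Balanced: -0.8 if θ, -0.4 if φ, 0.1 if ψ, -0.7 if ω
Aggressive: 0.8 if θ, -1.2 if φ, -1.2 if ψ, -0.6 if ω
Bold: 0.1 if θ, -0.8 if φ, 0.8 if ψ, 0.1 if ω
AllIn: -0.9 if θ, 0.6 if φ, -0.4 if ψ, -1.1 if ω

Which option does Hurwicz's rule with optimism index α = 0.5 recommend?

Conservative: 0.5·0.8 + 0.5·(-1.0) = -0.1
Balanced: 0.5·0.1 + 0.5·(-0.8) = -0.35
Aggressive: 0.5·0.8 + 0.5·(-1.2) = -0.2
Bold: 0.5·0.8 + 0.5·(-0.8) = 0
AllIn: 0.5·0.6 + 0.5·(-1.1) = -0.25
Highest Hurwicz score = 0 → Bold.

Bold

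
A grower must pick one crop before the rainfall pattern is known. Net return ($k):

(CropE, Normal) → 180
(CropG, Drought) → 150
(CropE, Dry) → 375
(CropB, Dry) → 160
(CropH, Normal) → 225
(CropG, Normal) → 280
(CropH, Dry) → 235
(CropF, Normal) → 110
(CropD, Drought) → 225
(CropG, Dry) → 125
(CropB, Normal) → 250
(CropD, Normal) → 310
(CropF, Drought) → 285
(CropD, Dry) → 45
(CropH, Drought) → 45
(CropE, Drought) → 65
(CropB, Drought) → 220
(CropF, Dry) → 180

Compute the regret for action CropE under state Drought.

220

Best payoff under Drought is 285.
Regret = 285 − 65 = 220.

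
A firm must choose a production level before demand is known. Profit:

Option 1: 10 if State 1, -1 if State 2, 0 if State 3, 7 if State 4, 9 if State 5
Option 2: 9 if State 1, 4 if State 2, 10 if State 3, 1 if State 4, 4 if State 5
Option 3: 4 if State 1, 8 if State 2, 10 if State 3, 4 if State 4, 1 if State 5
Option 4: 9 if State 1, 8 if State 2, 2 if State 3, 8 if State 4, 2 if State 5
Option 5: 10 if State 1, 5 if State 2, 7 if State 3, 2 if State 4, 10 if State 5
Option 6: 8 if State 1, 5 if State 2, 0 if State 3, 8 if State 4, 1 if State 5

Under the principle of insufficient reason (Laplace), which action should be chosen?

Row averages: Option 1=5, Option 2=5.6, Option 3=5.4, Option 4=5.8, Option 5=6.8, Option 6=4.4
Highest average = 6.8 → Option 5.

Option 5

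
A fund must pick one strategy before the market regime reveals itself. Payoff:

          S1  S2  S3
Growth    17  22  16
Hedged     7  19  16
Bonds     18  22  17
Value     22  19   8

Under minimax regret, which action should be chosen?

Bonds

Column bests: S1=22, S2=22, S3=17.
Growth regrets: 5, 0, 1 → max 5
Hedged regrets: 15, 3, 1 → max 15
Bonds regrets: 4, 0, 0 → max 4
Value regrets: 0, 3, 9 → max 9
Smallest max regret = 4 → Bonds.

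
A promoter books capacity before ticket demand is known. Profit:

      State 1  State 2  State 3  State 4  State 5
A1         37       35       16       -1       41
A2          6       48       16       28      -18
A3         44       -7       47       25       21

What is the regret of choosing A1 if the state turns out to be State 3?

Best payoff under State 3 is 47.
Regret = 47 − 16 = 31.

31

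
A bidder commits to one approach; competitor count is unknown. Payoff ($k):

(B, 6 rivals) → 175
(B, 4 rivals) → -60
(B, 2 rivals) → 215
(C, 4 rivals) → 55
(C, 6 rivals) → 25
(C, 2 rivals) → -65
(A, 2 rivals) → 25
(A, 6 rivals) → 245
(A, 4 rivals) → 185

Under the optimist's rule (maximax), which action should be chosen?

Row maxima: A=245, B=215, C=55
Best best-case = 245 → A.

A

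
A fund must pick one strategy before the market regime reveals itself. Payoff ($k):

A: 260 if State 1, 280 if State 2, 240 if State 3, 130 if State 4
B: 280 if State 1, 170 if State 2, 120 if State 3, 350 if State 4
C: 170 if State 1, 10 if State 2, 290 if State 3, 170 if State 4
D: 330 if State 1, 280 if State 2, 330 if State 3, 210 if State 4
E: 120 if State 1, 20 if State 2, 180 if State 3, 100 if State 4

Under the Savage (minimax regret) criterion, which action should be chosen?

D

Column bests: State 1=330, State 2=280, State 3=330, State 4=350.
A regrets: 70, 0, 90, 220 → max 220
B regrets: 50, 110, 210, 0 → max 210
C regrets: 160, 270, 40, 180 → max 270
D regrets: 0, 0, 0, 140 → max 140
E regrets: 210, 260, 150, 250 → max 260
Smallest max regret = 140 → D.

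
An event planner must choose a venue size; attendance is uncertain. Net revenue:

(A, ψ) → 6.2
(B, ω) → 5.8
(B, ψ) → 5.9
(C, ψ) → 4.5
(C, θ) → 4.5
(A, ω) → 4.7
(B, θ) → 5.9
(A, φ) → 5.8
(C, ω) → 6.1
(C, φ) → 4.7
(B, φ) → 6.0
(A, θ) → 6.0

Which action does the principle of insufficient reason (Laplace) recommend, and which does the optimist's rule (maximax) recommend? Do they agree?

laplace → B; maximax → A (disagree)

Row averages: A=5.675, B=5.9, C=4.95
Highest average = 5.9 → B.
Row maxima: A=6.2, B=6.0, C=6.1
Best best-case = 6.2 → A.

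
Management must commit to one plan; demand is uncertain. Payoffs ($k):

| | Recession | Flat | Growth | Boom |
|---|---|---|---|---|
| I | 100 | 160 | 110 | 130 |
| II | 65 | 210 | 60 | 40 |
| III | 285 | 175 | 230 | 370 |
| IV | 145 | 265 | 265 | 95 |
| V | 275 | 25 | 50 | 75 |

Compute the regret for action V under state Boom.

Best payoff under Boom is 370.
Regret = 370 − 75 = 295.

295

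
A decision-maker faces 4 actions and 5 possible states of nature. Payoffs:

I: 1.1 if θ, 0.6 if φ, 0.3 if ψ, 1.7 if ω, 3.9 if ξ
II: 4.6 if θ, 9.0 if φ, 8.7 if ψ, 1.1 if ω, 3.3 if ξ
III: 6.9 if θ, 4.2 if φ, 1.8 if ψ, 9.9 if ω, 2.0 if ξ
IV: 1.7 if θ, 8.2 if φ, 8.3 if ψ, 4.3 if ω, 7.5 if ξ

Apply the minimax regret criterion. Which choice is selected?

IV

Column bests: θ=6.9, φ=9.0, ψ=8.7, ω=9.9, ξ=7.5.
I regrets: 5.8, 8.4, 8.4, 8.2, 3.6 → max 8.4
II regrets: 2.3, 0.0, 0.0, 8.8, 4.2 → max 8.8
III regrets: 0.0, 4.8, 6.9, 0.0, 5.5 → max 6.9
IV regrets: 5.2, 0.8, 0.4, 5.6, 0.0 → max 5.6
Smallest max regret = 5.6 → IV.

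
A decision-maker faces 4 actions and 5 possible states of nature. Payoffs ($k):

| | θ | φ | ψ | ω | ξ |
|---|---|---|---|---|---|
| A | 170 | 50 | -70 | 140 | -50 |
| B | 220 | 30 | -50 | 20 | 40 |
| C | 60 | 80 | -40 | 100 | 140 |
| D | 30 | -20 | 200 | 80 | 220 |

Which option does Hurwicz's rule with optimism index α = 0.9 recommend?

D

A: 0.9·170 + 0.1·(-70) = 146
B: 0.9·220 + 0.1·(-50) = 193
C: 0.9·140 + 0.1·(-40) = 122
D: 0.9·220 + 0.1·(-20) = 196
Highest Hurwicz score = 196 → D.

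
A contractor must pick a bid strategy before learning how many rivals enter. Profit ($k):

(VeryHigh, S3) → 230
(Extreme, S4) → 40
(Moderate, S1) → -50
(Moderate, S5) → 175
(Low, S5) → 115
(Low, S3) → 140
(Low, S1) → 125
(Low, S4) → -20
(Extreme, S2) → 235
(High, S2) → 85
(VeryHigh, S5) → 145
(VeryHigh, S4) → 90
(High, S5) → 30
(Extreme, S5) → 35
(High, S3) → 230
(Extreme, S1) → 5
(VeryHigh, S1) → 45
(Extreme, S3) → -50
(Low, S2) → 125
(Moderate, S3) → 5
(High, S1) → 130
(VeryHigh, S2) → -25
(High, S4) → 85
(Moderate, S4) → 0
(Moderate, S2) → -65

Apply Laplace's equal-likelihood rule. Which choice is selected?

High

Row averages: Low=97, Moderate=13, High=112, VeryHigh=97, Extreme=53
Highest average = 112 → High.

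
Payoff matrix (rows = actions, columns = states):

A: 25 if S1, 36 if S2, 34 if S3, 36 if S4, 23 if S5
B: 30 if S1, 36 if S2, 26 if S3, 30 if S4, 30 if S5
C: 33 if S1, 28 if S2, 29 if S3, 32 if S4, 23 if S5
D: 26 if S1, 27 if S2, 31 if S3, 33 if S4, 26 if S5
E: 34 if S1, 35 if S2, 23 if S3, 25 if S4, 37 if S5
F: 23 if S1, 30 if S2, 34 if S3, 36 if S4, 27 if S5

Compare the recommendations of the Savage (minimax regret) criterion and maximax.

Column bests: S1=34, S2=36, S3=34, S4=36, S5=37.
A regrets: 9, 0, 0, 0, 14 → max 14
B regrets: 4, 0, 8, 6, 7 → max 8
C regrets: 1, 8, 5, 4, 14 → max 14
D regrets: 8, 9, 3, 3, 11 → max 11
E regrets: 0, 1, 11, 11, 0 → max 11
F regrets: 11, 6, 0, 0, 10 → max 11
Smallest max regret = 8 → B.
Row maxima: A=36, B=36, C=33, D=33, E=37, F=36
Best best-case = 37 → E.

minimax regret → B; maximax → E (disagree)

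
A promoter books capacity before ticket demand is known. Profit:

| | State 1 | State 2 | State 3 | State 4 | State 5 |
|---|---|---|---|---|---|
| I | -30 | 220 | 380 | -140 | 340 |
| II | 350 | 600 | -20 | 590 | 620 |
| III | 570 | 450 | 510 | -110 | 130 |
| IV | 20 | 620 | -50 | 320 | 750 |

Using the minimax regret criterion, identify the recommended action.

Column bests: State 1=570, State 2=620, State 3=510, State 4=590, State 5=750.
I regrets: 600, 400, 130, 730, 410 → max 730
II regrets: 220, 20, 530, 0, 130 → max 530
III regrets: 0, 170, 0, 700, 620 → max 700
IV regrets: 550, 0, 560, 270, 0 → max 560
Smallest max regret = 530 → II.

II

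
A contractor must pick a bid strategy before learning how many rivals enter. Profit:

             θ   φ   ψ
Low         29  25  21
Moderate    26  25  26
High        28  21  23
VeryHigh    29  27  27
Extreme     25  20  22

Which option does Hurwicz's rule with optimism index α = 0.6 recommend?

Low: 0.6·29 + 0.4·21 = 25.8
Moderate: 0.6·26 + 0.4·25 = 25.6
High: 0.6·28 + 0.4·21 = 25.2
VeryHigh: 0.6·29 + 0.4·27 = 28.2
Extreme: 0.6·25 + 0.4·20 = 23
Highest Hurwicz score = 28.2 → VeryHigh.

VeryHigh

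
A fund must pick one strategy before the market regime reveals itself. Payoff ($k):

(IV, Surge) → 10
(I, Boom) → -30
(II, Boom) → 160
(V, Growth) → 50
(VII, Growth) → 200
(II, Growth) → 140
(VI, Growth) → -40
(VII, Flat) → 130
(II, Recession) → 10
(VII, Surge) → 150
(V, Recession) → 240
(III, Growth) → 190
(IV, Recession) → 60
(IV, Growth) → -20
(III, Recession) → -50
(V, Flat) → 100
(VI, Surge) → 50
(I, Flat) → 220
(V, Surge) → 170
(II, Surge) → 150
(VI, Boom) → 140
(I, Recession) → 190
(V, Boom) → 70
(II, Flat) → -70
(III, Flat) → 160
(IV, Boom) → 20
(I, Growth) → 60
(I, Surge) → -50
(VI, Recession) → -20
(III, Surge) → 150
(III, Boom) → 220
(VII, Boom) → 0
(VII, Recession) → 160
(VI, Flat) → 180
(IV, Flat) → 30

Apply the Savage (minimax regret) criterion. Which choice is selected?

Column bests: Recession=240, Flat=220, Growth=200, Boom=220, Surge=170.
I regrets: 50, 0, 140, 250, 220 → max 250
II regrets: 230, 290, 60, 60, 20 → max 290
III regrets: 290, 60, 10, 0, 20 → max 290
IV regrets: 180, 190, 220, 200, 160 → max 220
V regrets: 0, 120, 150, 150, 0 → max 150
VI regrets: 260, 40, 240, 80, 120 → max 260
VII regrets: 80, 90, 0, 220, 20 → max 220
Smallest max regret = 150 → V.

V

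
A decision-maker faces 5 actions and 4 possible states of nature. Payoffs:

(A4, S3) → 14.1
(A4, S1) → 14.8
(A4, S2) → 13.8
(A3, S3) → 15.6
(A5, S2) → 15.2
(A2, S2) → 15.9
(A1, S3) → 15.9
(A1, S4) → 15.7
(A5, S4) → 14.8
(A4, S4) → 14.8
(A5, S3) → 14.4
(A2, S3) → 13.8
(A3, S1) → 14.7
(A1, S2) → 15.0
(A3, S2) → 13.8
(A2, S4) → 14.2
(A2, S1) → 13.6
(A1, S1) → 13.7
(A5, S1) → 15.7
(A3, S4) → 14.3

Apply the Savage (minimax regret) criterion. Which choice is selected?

Column bests: S1=15.7, S2=15.9, S3=15.9, S4=15.7.
A1 regrets: 2.0, 0.9, 0.0, 0.0 → max 2.0
A2 regrets: 2.1, 0.0, 2.1, 1.5 → max 2.1
A3 regrets: 1.0, 2.1, 0.3, 1.4 → max 2.1
A4 regrets: 0.9, 2.1, 1.8, 0.9 → max 2.1
A5 regrets: 0.0, 0.7, 1.5, 0.9 → max 1.5
Smallest max regret = 1.5 → A5.

A5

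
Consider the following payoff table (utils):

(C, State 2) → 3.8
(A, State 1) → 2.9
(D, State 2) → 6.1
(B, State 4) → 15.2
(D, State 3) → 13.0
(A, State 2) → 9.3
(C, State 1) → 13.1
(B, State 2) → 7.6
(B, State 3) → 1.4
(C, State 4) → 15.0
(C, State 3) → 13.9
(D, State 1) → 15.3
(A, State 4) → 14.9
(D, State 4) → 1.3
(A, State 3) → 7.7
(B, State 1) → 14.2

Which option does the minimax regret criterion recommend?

Column bests: State 1=15.3, State 2=9.3, State 3=13.9, State 4=15.2.
A regrets: 12.4, 0.0, 6.2, 0.3 → max 12.4
B regrets: 1.1, 1.7, 12.5, 0.0 → max 12.5
C regrets: 2.2, 5.5, 0.0, 0.2 → max 5.5
D regrets: 0.0, 3.2, 0.9, 13.9 → max 13.9
Smallest max regret = 5.5 → C.

C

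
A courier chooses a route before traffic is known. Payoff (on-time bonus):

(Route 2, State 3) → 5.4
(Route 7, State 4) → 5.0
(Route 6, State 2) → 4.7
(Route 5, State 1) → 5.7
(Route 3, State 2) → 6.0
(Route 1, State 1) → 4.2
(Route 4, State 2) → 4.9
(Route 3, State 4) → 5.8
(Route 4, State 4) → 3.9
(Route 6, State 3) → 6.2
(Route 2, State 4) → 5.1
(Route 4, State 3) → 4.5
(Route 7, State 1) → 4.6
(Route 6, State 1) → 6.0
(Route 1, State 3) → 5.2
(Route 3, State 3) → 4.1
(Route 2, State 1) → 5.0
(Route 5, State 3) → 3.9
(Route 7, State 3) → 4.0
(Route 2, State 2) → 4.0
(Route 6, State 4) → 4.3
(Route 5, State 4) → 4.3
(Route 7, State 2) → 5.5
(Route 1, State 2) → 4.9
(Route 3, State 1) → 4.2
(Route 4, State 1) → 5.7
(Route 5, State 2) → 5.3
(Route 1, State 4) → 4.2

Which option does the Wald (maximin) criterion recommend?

Row minima: Route 1=4.2, Route 2=4.0, Route 3=4.1, Route 4=3.9, Route 5=3.9, Route 6=4.3, Route 7=4.0
Best worst-case = 4.3 → Route 6.

Route 6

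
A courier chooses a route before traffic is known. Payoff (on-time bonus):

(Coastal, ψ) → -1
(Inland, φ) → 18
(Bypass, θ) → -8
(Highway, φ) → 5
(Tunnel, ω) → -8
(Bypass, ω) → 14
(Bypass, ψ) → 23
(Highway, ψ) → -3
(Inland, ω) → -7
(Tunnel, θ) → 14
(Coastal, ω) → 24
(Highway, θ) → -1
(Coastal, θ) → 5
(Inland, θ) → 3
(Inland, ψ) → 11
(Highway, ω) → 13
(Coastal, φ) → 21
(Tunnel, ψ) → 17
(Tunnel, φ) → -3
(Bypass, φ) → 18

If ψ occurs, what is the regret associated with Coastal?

Best payoff under ψ is 23.
Regret = 23 − (-1) = 24.

24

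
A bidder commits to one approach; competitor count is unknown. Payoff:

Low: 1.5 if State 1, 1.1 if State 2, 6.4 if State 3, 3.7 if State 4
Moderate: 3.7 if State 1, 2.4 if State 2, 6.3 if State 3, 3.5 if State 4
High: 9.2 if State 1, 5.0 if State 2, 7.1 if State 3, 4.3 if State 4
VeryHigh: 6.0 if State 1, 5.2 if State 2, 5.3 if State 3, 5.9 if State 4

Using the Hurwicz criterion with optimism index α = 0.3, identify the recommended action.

High

Low: 0.3·6.4 + 0.7·1.1 = 2.69
Moderate: 0.3·6.3 + 0.7·2.4 = 3.57
High: 0.3·9.2 + 0.7·4.3 = 5.77
VeryHigh: 0.3·6.0 + 0.7·5.2 = 5.44
Highest Hurwicz score = 5.77 → High.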